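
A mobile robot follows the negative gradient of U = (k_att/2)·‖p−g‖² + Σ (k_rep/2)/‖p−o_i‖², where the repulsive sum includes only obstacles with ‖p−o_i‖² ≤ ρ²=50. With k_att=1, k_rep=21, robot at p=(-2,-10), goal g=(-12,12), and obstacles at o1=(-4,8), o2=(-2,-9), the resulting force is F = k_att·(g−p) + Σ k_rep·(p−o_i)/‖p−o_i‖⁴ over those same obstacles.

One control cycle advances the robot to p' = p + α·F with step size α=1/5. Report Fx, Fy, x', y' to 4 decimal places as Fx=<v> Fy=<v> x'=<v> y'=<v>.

F_att = 1·(g−p) = 1·(-10,22) = (-10.0000,22.0000)
o1: d²=328 > ρ²=50 → inactive
o2: d²=1 ≤ ρ²=50; F_rep = 21·(0,-1)/1² = (0.0000,-21.0000)
F = F_att + ΣF_rep = (-10.0000,1.0000)
p' = p + 1/5·F = (-4.0000,-9.8000)

Fx=-10.0000 Fy=1.0000 x'=-4.0000 y'=-9.8000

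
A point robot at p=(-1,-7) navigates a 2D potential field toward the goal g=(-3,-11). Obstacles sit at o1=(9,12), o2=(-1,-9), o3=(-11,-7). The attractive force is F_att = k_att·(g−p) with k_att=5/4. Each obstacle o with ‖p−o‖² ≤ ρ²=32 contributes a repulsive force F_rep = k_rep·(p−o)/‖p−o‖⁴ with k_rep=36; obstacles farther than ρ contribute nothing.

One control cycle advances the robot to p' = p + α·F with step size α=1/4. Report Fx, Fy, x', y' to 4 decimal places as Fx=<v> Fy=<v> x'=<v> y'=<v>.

F_att = 5/4·(g−p) = 5/4·(-2,-4) = (-2.5000,-5.0000)
o1: d²=461 > ρ²=32 → inactive
o2: d²=4 ≤ ρ²=32; F_rep = 36·(0,2)/4² = (0.0000,4.5000)
o3: d²=100 > ρ²=32 → inactive
F = F_att + ΣF_rep = (-2.5000,-0.5000)
p' = p + 1/4·F = (-1.6250,-7.1250)

Fx=-2.5000 Fy=-0.5000 x'=-1.6250 y'=-7.1250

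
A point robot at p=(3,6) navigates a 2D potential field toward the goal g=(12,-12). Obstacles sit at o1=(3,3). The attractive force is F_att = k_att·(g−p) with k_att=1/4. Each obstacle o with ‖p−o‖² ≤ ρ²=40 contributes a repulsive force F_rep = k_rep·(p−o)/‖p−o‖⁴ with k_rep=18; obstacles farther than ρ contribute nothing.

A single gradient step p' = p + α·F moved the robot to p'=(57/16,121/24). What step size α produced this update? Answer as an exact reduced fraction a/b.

α = 1/4

F_att = 1/4·(g−p) = 1/4·(9,-18) = (2.2500,-4.5000)
o1: d²=9 ≤ ρ²=40; F_rep = 18·(0,3)/9² = (0.0000,0.6667)
F = F_att + ΣF_rep = (2.2500,-3.8333)
Δp = p'−p = (0.5625,-0.9583); α = Δx/Fx = (9/16) / (9/4) = 1/4
check: Δy/Fy = (-23/24) / (-23/6) = 1/4 ✓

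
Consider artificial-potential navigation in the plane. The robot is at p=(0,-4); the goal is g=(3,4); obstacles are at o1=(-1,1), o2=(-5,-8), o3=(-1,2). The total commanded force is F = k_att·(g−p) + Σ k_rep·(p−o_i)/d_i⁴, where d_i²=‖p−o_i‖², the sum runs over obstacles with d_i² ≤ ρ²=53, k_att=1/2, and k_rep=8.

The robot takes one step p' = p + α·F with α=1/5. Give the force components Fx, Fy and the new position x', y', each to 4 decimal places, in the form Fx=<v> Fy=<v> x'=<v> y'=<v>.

F_att = 1/2·(g−p) = 1/2·(3,8) = (1.5000,4.0000)
o1: d²=26 ≤ ρ²=53; F_rep = 8·(1,-5)/26² = (0.0118,-0.0592)
o2: d²=41 ≤ ρ²=53; F_rep = 8·(5,4)/41² = (0.0238,0.0190)
o3: d²=37 ≤ ρ²=53; F_rep = 8·(1,-6)/37² = (0.0058,-0.0351)
F = F_att + ΣF_rep = (1.5415,3.9248)
p' = p + 1/5·F = (0.3083,-3.2150)

Fx=1.5415 Fy=3.9248 x'=0.3083 y'=-3.2150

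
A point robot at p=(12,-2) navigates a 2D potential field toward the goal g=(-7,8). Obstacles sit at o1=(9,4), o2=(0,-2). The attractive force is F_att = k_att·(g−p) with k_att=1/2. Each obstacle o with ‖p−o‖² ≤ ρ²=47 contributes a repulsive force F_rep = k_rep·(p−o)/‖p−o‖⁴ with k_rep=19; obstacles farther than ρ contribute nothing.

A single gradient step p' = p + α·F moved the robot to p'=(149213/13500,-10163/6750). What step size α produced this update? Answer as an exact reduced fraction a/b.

F_att = 1/2·(g−p) = 1/2·(-19,10) = (-9.5000,5.0000)
o1: d²=45 ≤ ρ²=47; F_rep = 19·(3,-6)/45² = (0.0281,-0.0563)
o2: d²=144 > ρ²=47 → inactive
F = F_att + ΣF_rep = (-9.4719,4.9437)
Δp = p'−p = (-0.9472,0.4944); α = Δx/Fx = (-12787/13500) / (-12787/1350) = 1/10
check: Δy/Fy = (3337/6750) / (3337/675) = 1/10 ✓

α = 1/10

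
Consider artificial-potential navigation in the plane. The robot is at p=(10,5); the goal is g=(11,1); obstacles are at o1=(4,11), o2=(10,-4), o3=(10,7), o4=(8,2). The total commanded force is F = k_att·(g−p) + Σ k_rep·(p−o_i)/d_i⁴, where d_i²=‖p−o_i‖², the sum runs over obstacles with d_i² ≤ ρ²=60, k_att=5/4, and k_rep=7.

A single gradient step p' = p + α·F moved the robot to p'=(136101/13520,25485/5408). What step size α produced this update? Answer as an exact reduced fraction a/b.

F_att = 5/4·(g−p) = 5/4·(1,-4) = (1.2500,-5.0000)
o1: d²=72 > ρ²=60 → inactive
o2: d²=81 > ρ²=60 → inactive
o3: d²=4 ≤ ρ²=60; F_rep = 7·(0,-2)/4² = (0.0000,-0.8750)
o4: d²=13 ≤ ρ²=60; F_rep = 7·(2,3)/13² = (0.0828,0.1243)
F = F_att + ΣF_rep = (1.3328,-5.7507)
Δp = p'−p = (0.0666,-0.2875); α = Δx/Fx = (901/13520) / (901/676) = 1/20
check: Δy/Fy = (-1555/5408) / (-7775/1352) = 1/20 ✓

α = 1/20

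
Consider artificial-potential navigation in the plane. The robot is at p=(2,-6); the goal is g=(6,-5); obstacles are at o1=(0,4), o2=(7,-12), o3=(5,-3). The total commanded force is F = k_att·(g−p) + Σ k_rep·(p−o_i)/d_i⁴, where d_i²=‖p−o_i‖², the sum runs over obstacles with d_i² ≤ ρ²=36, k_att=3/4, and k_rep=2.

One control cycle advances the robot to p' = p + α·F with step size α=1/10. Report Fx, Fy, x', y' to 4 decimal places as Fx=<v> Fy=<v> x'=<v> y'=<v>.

Fx=2.9815 Fy=0.7315 x'=2.2981 y'=-5.9269

F_att = 3/4·(g−p) = 3/4·(4,1) = (3.0000,0.7500)
o1: d²=104 > ρ²=36 → inactive
o2: d²=61 > ρ²=36 → inactive
o3: d²=18 ≤ ρ²=36; F_rep = 2·(-3,-3)/18² = (-0.0185,-0.0185)
F = F_att + ΣF_rep = (2.9815,0.7315)
p' = p + 1/10·F = (2.2981,-5.9269)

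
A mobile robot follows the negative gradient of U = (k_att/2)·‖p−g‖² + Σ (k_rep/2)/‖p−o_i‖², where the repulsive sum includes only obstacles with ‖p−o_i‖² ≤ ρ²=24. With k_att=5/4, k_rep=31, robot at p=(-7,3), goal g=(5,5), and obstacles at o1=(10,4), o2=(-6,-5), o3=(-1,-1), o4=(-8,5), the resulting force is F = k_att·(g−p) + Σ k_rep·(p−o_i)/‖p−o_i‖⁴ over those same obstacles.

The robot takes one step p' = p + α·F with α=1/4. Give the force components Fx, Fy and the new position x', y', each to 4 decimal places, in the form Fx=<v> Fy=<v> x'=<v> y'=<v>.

Fx=16.2400 Fy=0.0200 x'=-2.9400 y'=3.0050

F_att = 5/4·(g−p) = 5/4·(12,2) = (15.0000,2.5000)
o1: d²=290 > ρ²=24 → inactive
o2: d²=65 > ρ²=24 → inactive
o3: d²=52 > ρ²=24 → inactive
o4: d²=5 ≤ ρ²=24; F_rep = 31·(1,-2)/5² = (1.2400,-2.4800)
F = F_att + ΣF_rep = (16.2400,0.0200)
p' = p + 1/4·F = (-2.9400,3.0050)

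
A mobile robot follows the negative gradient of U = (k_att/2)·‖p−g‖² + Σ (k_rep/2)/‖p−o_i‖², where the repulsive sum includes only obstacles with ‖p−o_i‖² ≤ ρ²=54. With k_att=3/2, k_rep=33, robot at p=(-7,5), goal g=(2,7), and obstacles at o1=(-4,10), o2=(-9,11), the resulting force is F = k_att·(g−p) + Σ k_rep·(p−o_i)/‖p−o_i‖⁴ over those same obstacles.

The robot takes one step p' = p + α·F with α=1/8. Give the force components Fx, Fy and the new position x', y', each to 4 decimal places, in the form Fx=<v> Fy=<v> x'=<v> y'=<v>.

F_att = 3/2·(g−p) = 3/2·(9,2) = (13.5000,3.0000)
o1: d²=34 ≤ ρ²=54; F_rep = 33·(-3,-5)/34² = (-0.0856,-0.1427)
o2: d²=40 ≤ ρ²=54; F_rep = 33·(2,-6)/40² = (0.0413,-0.1237)
F = F_att + ΣF_rep = (13.4556,2.7335)
p' = p + 1/8·F = (-5.3180,5.3417)

Fx=13.4556 Fy=2.7335 x'=-5.3180 y'=5.3417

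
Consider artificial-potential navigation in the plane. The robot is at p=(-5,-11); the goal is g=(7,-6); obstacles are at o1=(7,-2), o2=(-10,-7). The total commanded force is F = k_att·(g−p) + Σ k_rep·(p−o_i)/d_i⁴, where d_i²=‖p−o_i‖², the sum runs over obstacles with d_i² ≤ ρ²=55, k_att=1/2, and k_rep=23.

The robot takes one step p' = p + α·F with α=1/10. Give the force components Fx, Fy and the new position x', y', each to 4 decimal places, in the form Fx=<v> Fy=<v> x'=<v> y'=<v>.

Fx=6.0684 Fy=2.4453 x'=-4.3932 y'=-10.7555

F_att = 1/2·(g−p) = 1/2·(12,5) = (6.0000,2.5000)
o1: d²=225 > ρ²=55 → inactive
o2: d²=41 ≤ ρ²=55; F_rep = 23·(5,-4)/41² = (0.0684,-0.0547)
F = F_att + ΣF_rep = (6.0684,2.4453)
p' = p + 1/10·F = (-4.3932,-10.7555)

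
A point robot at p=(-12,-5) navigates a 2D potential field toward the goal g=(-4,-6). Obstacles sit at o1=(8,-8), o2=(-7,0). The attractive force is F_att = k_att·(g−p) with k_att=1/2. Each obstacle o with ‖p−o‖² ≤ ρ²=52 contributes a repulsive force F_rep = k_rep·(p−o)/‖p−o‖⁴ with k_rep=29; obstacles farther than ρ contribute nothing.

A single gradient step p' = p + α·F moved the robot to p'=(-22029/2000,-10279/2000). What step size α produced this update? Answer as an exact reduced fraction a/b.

F_att = 1/2·(g−p) = 1/2·(8,-1) = (4.0000,-0.5000)
o1: d²=409 > ρ²=52 → inactive
o2: d²=50 ≤ ρ²=52; F_rep = 29·(-5,-5)/50² = (-0.0580,-0.0580)
F = F_att + ΣF_rep = (3.9420,-0.5580)
Δp = p'−p = (0.9855,-0.1395); α = Δx/Fx = (1971/2000) / (1971/500) = 1/4
check: Δy/Fy = (-279/2000) / (-279/500) = 1/4 ✓

α = 1/4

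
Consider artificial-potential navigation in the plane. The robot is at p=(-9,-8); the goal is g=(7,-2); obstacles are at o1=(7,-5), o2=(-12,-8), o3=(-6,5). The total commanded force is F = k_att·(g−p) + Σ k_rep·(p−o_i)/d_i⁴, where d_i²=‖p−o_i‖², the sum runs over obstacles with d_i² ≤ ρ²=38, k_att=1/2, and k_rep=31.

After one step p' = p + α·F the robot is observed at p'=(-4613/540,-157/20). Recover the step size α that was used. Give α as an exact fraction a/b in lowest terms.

α = 1/20

F_att = 1/2·(g−p) = 1/2·(16,6) = (8.0000,3.0000)
o1: d²=265 > ρ²=38 → inactive
o2: d²=9 ≤ ρ²=38; F_rep = 31·(3,0)/9² = (1.1481,0.0000)
o3: d²=178 > ρ²=38 → inactive
F = F_att + ΣF_rep = (9.1481,3.0000)
Δp = p'−p = (0.4574,0.1500); α = Δx/Fx = (247/540) / (247/27) = 1/20
check: Δy/Fy = (3/20) / (3) = 1/20 ✓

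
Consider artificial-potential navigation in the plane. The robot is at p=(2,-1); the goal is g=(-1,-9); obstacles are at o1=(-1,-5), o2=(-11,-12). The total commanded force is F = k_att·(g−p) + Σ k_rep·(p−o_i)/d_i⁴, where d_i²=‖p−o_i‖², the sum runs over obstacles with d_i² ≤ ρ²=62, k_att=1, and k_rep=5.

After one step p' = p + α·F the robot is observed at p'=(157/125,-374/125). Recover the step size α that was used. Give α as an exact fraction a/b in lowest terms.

F_att = 1·(g−p) = 1·(-3,-8) = (-3.0000,-8.0000)
o1: d²=25 ≤ ρ²=62; F_rep = 5·(3,4)/25² = (0.0240,0.0320)
o2: d²=290 > ρ²=62 → inactive
F = F_att + ΣF_rep = (-2.9760,-7.9680)
Δp = p'−p = (-0.7440,-1.9920); α = Δx/Fx = (-93/125) / (-372/125) = 1/4
check: Δy/Fy = (-249/125) / (-996/125) = 1/4 ✓

α = 1/4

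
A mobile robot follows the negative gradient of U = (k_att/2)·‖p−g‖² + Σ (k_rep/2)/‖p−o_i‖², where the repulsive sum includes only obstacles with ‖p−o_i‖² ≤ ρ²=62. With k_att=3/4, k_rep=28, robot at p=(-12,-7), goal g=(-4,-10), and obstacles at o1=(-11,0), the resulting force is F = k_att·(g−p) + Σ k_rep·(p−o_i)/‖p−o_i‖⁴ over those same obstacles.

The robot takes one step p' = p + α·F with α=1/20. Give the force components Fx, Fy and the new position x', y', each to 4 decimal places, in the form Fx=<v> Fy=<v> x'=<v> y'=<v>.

F_att = 3/4·(g−p) = 3/4·(8,-3) = (6.0000,-2.2500)
o1: d²=50 ≤ ρ²=62; F_rep = 28·(-1,-7)/50² = (-0.0112,-0.0784)
F = F_att + ΣF_rep = (5.9888,-2.3284)
p' = p + 1/20·F = (-11.7006,-7.1164)

Fx=5.9888 Fy=-2.3284 x'=-11.7006 y'=-7.1164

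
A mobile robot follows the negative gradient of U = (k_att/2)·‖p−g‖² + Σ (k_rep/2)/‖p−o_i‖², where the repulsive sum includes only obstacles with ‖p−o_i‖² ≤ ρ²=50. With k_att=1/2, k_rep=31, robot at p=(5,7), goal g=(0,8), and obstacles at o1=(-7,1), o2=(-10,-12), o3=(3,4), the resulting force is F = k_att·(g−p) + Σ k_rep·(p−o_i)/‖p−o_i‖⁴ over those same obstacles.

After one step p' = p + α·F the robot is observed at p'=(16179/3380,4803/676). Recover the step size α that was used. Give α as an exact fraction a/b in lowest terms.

α = 1/10

F_att = 1/2·(g−p) = 1/2·(-5,1) = (-2.5000,0.5000)
o1: d²=180 > ρ²=50 → inactive
o2: d²=586 > ρ²=50 → inactive
o3: d²=13 ≤ ρ²=50; F_rep = 31·(2,3)/13² = (0.3669,0.5503)
F = F_att + ΣF_rep = (-2.1331,1.0503)
Δp = p'−p = (-0.2133,0.1050); α = Δx/Fx = (-721/3380) / (-721/338) = 1/10
check: Δy/Fy = (71/676) / (355/338) = 1/10 ✓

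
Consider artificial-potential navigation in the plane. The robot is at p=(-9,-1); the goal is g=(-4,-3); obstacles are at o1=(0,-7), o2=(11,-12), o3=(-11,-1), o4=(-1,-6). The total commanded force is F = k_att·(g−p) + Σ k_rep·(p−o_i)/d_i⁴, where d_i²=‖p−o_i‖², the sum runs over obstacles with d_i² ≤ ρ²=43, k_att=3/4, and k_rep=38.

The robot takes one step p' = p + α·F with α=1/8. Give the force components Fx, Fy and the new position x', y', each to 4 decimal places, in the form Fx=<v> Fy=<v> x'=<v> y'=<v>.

F_att = 3/4·(g−p) = 3/4·(5,-2) = (3.7500,-1.5000)
o1: d²=117 > ρ²=43 → inactive
o2: d²=521 > ρ²=43 → inactive
o3: d²=4 ≤ ρ²=43; F_rep = 38·(2,0)/4² = (4.7500,0.0000)
o4: d²=89 > ρ²=43 → inactive
F = F_att + ΣF_rep = (8.5000,-1.5000)
p' = p + 1/8·F = (-7.9375,-1.1875)

Fx=8.5000 Fy=-1.5000 x'=-7.9375 y'=-1.1875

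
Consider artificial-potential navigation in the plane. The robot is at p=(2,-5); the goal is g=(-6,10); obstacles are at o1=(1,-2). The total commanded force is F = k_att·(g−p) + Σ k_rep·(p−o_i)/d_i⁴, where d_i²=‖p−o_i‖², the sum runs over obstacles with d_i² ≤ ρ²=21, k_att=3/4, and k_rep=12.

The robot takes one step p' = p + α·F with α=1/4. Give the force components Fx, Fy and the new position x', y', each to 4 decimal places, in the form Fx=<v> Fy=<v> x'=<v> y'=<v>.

F_att = 3/4·(g−p) = 3/4·(-8,15) = (-6.0000,11.2500)
o1: d²=10 ≤ ρ²=21; F_rep = 12·(1,-3)/10² = (0.1200,-0.3600)
F = F_att + ΣF_rep = (-5.8800,10.8900)
p' = p + 1/4·F = (0.5300,-2.2775)

Fx=-5.8800 Fy=10.8900 x'=0.5300 y'=-2.2775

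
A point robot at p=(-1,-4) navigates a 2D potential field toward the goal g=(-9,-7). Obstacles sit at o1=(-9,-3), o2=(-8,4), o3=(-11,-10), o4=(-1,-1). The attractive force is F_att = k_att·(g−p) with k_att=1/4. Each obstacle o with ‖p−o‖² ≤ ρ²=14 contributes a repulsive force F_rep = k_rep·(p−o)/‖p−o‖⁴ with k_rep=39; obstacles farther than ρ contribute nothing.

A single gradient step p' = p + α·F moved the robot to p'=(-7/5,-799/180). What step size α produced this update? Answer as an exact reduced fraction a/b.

F_att = 1/4·(g−p) = 1/4·(-8,-3) = (-2.0000,-0.7500)
o1: d²=65 > ρ²=14 → inactive
o2: d²=113 > ρ²=14 → inactive
o3: d²=136 > ρ²=14 → inactive
o4: d²=9 ≤ ρ²=14; F_rep = 39·(0,-3)/9² = (0.0000,-1.4444)
F = F_att + ΣF_rep = (-2.0000,-2.1944)
Δp = p'−p = (-0.4000,-0.4389); α = Δx/Fx = (-2/5) / (-2) = 1/5
check: Δy/Fy = (-79/180) / (-79/36) = 1/5 ✓

α = 1/5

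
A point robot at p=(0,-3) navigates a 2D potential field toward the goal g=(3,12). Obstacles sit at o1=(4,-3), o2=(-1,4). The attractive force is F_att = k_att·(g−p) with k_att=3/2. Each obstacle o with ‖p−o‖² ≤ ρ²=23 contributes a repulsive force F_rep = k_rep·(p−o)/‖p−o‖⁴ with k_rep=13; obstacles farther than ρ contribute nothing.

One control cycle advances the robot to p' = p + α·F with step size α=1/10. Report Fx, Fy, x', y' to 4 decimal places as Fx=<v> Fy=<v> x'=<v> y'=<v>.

F_att = 3/2·(g−p) = 3/2·(3,15) = (4.5000,22.5000)
o1: d²=16 ≤ ρ²=23; F_rep = 13·(-4,0)/16² = (-0.2031,0.0000)
o2: d²=50 > ρ²=23 → inactive
F = F_att + ΣF_rep = (4.2969,22.5000)
p' = p + 1/10·F = (0.4297,-0.7500)

Fx=4.2969 Fy=22.5000 x'=0.4297 y'=-0.7500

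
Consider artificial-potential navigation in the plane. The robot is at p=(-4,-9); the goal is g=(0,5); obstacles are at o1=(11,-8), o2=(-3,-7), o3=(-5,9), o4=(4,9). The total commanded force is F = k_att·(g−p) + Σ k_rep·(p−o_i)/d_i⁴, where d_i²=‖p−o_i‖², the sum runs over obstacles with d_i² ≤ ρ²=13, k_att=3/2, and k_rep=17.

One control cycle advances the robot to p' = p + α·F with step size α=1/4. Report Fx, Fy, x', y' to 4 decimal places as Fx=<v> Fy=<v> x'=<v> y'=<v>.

Fx=5.3200 Fy=19.6400 x'=-2.6700 y'=-4.0900

F_att = 3/2·(g−p) = 3/2·(4,14) = (6.0000,21.0000)
o1: d²=226 > ρ²=13 → inactive
o2: d²=5 ≤ ρ²=13; F_rep = 17·(-1,-2)/5² = (-0.6800,-1.3600)
o3: d²=325 > ρ²=13 → inactive
o4: d²=388 > ρ²=13 → inactive
F = F_att + ΣF_rep = (5.3200,19.6400)
p' = p + 1/4·F = (-2.6700,-4.0900)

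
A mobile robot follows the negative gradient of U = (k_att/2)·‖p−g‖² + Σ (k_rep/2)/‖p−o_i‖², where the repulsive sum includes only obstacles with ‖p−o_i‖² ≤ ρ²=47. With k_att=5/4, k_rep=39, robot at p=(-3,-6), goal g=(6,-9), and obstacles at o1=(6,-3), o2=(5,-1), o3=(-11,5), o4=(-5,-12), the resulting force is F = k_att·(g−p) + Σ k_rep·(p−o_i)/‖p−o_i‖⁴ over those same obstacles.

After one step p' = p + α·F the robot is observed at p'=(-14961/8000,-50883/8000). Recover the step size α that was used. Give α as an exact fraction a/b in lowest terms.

F_att = 5/4·(g−p) = 5/4·(9,-3) = (11.2500,-3.7500)
o1: d²=90 > ρ²=47 → inactive
o2: d²=89 > ρ²=47 → inactive
o3: d²=185 > ρ²=47 → inactive
o4: d²=40 ≤ ρ²=47; F_rep = 39·(2,6)/40² = (0.0488,0.1462)
F = F_att + ΣF_rep = (11.2988,-3.6037)
Δp = p'−p = (1.1299,-0.3604); α = Δx/Fx = (9039/8000) / (9039/800) = 1/10
check: Δy/Fy = (-2883/8000) / (-2883/800) = 1/10 ✓

α = 1/10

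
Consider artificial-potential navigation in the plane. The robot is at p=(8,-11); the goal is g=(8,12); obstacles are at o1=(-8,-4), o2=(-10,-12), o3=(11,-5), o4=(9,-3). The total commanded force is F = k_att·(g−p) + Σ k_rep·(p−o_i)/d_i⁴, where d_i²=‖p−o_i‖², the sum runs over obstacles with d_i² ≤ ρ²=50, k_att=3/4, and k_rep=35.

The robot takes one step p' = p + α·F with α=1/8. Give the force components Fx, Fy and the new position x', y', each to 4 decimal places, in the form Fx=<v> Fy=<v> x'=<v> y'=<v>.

Fx=-0.0519 Fy=17.1463 x'=7.9935 y'=-8.8567

F_att = 3/4·(g−p) = 3/4·(0,23) = (0.0000,17.2500)
o1: d²=305 > ρ²=50 → inactive
o2: d²=325 > ρ²=50 → inactive
o3: d²=45 ≤ ρ²=50; F_rep = 35·(-3,-6)/45² = (-0.0519,-0.1037)
o4: d²=65 > ρ²=50 → inactive
F = F_att + ΣF_rep = (-0.0519,17.1463)
p' = p + 1/8·F = (7.9935,-8.8567)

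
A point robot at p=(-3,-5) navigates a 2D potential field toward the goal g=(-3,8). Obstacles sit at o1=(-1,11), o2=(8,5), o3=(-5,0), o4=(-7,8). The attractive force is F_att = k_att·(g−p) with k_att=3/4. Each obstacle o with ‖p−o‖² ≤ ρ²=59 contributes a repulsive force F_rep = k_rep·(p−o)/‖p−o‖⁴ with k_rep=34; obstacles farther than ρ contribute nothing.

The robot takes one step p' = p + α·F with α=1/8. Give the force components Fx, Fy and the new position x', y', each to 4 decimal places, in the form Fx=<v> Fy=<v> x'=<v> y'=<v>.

Fx=0.0809 Fy=9.5479 x'=-2.9899 y'=-3.8065

F_att = 3/4·(g−p) = 3/4·(0,13) = (0.0000,9.7500)
o1: d²=260 > ρ²=59 → inactive
o2: d²=221 > ρ²=59 → inactive
o3: d²=29 ≤ ρ²=59; F_rep = 34·(2,-5)/29² = (0.0809,-0.2021)
o4: d²=185 > ρ²=59 → inactive
F = F_att + ΣF_rep = (0.0809,9.5479)
p' = p + 1/8·F = (-2.9899,-3.8065)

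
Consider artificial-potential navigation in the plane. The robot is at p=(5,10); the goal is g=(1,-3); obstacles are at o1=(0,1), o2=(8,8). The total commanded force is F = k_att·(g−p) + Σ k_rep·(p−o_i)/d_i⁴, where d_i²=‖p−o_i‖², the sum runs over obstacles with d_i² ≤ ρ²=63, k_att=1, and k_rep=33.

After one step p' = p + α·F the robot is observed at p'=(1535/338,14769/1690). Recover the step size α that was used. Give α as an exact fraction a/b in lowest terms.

α = 1/10

F_att = 1·(g−p) = 1·(-4,-13) = (-4.0000,-13.0000)
o1: d²=106 > ρ²=63 → inactive
o2: d²=13 ≤ ρ²=63; F_rep = 33·(-3,2)/13² = (-0.5858,0.3905)
F = F_att + ΣF_rep = (-4.5858,-12.6095)
Δp = p'−p = (-0.4586,-1.2609); α = Δx/Fx = (-155/338) / (-775/169) = 1/10
check: Δy/Fy = (-2131/1690) / (-2131/169) = 1/10 ✓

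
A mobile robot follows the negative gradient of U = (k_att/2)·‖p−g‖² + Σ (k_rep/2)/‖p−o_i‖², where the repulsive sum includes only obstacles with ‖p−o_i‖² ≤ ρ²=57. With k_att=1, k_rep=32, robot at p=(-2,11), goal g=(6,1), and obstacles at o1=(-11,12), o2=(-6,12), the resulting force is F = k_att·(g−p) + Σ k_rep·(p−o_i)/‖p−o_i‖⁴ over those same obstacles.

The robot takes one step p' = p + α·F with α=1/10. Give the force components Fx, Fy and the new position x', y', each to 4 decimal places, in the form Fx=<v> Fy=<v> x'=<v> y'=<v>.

F_att = 1·(g−p) = 1·(8,-10) = (8.0000,-10.0000)
o1: d²=82 > ρ²=57 → inactive
o2: d²=17 ≤ ρ²=57; F_rep = 32·(4,-1)/17² = (0.4429,-0.1107)
F = F_att + ΣF_rep = (8.4429,-10.1107)
p' = p + 1/10·F = (-1.1557,9.9889)

Fx=8.4429 Fy=-10.1107 x'=-1.1557 y'=9.9889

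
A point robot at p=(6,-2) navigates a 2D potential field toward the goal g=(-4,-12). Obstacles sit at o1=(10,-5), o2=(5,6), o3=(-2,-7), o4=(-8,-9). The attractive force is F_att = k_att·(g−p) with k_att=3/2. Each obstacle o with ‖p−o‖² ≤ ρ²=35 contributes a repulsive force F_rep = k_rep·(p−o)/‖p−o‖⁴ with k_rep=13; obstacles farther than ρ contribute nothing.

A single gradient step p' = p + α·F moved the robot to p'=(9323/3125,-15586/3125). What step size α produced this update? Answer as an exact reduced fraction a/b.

α = 1/5

F_att = 3/2·(g−p) = 3/2·(-10,-10) = (-15.0000,-15.0000)
o1: d²=25 ≤ ρ²=35; F_rep = 13·(-4,3)/25² = (-0.0832,0.0624)
o2: d²=65 > ρ²=35 → inactive
o3: d²=89 > ρ²=35 → inactive
o4: d²=245 > ρ²=35 → inactive
F = F_att + ΣF_rep = (-15.0832,-14.9376)
Δp = p'−p = (-3.0166,-2.9875); α = Δx/Fx = (-9427/3125) / (-9427/625) = 1/5
check: Δy/Fy = (-9336/3125) / (-9336/625) = 1/5 ✓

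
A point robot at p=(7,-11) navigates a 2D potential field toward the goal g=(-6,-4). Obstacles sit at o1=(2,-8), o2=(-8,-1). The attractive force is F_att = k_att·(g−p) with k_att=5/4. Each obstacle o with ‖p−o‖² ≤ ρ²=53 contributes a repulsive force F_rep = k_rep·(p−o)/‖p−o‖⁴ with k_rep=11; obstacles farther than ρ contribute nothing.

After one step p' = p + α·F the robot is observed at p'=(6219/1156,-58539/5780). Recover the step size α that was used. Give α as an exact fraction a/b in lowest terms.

F_att = 5/4·(g−p) = 5/4·(-13,7) = (-16.2500,8.7500)
o1: d²=34 ≤ ρ²=53; F_rep = 11·(5,-3)/34² = (0.0476,-0.0285)
o2: d²=325 > ρ²=53 → inactive
F = F_att + ΣF_rep = (-16.2024,8.7215)
Δp = p'−p = (-1.6202,0.8721); α = Δx/Fx = (-1873/1156) / (-9365/578) = 1/10
check: Δy/Fy = (5041/5780) / (5041/578) = 1/10 ✓

α = 1/10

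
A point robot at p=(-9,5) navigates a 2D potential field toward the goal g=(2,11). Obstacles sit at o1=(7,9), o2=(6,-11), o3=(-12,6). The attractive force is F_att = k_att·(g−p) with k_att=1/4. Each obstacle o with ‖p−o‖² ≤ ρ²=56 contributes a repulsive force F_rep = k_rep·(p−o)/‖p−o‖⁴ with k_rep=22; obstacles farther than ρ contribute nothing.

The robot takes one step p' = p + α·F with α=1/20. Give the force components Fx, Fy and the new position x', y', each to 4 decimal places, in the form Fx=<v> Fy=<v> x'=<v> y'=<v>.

Fx=3.4100 Fy=1.2800 x'=-8.8295 y'=5.0640

F_att = 1/4·(g−p) = 1/4·(11,6) = (2.7500,1.5000)
o1: d²=272 > ρ²=56 → inactive
o2: d²=481 > ρ²=56 → inactive
o3: d²=10 ≤ ρ²=56; F_rep = 22·(3,-1)/10² = (0.6600,-0.2200)
F = F_att + ΣF_rep = (3.4100,1.2800)
p' = p + 1/20·F = (-8.8295,5.0640)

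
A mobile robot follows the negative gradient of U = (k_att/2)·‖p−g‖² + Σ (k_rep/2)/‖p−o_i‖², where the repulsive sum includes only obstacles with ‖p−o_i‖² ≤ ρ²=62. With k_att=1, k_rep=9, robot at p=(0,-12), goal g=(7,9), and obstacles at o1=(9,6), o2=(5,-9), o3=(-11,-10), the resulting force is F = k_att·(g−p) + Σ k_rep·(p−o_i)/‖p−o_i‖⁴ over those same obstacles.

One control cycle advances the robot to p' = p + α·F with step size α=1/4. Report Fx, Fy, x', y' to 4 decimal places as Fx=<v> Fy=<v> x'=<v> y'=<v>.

Fx=6.9611 Fy=20.9766 x'=1.7403 y'=-6.7558

F_att = 1·(g−p) = 1·(7,21) = (7.0000,21.0000)
o1: d²=405 > ρ²=62 → inactive
o2: d²=34 ≤ ρ²=62; F_rep = 9·(-5,-3)/34² = (-0.0389,-0.0234)
o3: d²=125 > ρ²=62 → inactive
F = F_att + ΣF_rep = (6.9611,20.9766)
p' = p + 1/4·F = (1.7403,-6.7558)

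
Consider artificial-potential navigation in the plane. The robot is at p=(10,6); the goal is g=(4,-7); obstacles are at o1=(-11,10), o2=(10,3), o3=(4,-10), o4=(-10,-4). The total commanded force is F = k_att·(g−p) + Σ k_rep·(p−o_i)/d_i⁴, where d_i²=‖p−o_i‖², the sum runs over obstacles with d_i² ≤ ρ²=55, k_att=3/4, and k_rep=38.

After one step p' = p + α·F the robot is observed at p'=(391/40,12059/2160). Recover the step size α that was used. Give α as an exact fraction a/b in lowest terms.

α = 1/20

F_att = 3/4·(g−p) = 3/4·(-6,-13) = (-4.5000,-9.7500)
o1: d²=457 > ρ²=55 → inactive
o2: d²=9 ≤ ρ²=55; F_rep = 38·(0,3)/9² = (0.0000,1.4074)
o3: d²=292 > ρ²=55 → inactive
o4: d²=500 > ρ²=55 → inactive
F = F_att + ΣF_rep = (-4.5000,-8.3426)
Δp = p'−p = (-0.2250,-0.4171); α = Δx/Fx = (-9/40) / (-9/2) = 1/20
check: Δy/Fy = (-901/2160) / (-901/108) = 1/20 ✓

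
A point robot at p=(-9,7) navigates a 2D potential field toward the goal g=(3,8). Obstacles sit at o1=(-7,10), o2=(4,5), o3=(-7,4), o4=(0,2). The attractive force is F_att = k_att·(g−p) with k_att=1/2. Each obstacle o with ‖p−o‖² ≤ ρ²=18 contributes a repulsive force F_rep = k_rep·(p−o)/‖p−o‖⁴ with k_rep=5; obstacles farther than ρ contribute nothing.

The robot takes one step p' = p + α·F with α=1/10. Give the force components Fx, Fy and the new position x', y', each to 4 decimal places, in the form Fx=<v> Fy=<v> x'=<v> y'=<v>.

Fx=5.8817 Fy=0.5000 x'=-8.4118 y'=7.0500

F_att = 1/2·(g−p) = 1/2·(12,1) = (6.0000,0.5000)
o1: d²=13 ≤ ρ²=18; F_rep = 5·(-2,-3)/13² = (-0.0592,-0.0888)
o2: d²=173 > ρ²=18 → inactive
o3: d²=13 ≤ ρ²=18; F_rep = 5·(-2,3)/13² = (-0.0592,0.0888)
o4: d²=106 > ρ²=18 → inactive
F = F_att + ΣF_rep = (5.8817,0.5000)
p' = p + 1/10·F = (-8.4118,7.0500)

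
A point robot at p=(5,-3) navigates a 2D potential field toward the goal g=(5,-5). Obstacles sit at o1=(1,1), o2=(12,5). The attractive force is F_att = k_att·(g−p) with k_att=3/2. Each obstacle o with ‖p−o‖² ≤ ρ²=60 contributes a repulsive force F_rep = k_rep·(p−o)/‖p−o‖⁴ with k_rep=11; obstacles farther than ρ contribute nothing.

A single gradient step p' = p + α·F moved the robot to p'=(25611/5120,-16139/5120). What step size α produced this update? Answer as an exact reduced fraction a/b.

α = 1/20

F_att = 3/2·(g−p) = 3/2·(0,-2) = (0.0000,-3.0000)
o1: d²=32 ≤ ρ²=60; F_rep = 11·(4,-4)/32² = (0.0430,-0.0430)
o2: d²=113 > ρ²=60 → inactive
F = F_att + ΣF_rep = (0.0430,-3.0430)
Δp = p'−p = (0.0021,-0.1521); α = Δx/Fx = (11/5120) / (11/256) = 1/20
check: Δy/Fy = (-779/5120) / (-779/256) = 1/20 ✓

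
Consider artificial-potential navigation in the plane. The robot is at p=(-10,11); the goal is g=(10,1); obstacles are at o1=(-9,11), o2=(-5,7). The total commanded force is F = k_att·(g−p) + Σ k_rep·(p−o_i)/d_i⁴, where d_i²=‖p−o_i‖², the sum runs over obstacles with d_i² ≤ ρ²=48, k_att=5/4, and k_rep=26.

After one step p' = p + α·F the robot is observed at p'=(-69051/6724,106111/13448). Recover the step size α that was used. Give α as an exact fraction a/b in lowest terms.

α = 1/4

F_att = 5/4·(g−p) = 5/4·(20,-10) = (25.0000,-12.5000)
o1: d²=1 ≤ ρ²=48; F_rep = 26·(-1,0)/1² = (-26.0000,0.0000)
o2: d²=41 ≤ ρ²=48; F_rep = 26·(-5,4)/41² = (-0.0773,0.0619)
F = F_att + ΣF_rep = (-1.0773,-12.4381)
Δp = p'−p = (-0.2693,-3.1095); α = Δx/Fx = (-1811/6724) / (-1811/1681) = 1/4
check: Δy/Fy = (-41817/13448) / (-41817/3362) = 1/4 ✓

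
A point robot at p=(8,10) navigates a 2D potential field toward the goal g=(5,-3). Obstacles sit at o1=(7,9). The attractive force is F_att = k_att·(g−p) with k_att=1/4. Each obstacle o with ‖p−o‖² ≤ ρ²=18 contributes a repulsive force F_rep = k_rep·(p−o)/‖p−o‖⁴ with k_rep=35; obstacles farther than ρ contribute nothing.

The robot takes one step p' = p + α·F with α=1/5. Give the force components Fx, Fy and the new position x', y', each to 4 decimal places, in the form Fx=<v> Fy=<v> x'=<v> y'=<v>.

Fx=8.0000 Fy=5.5000 x'=9.6000 y'=11.1000

F_att = 1/4·(g−p) = 1/4·(-3,-13) = (-0.7500,-3.2500)
o1: d²=2 ≤ ρ²=18; F_rep = 35·(1,1)/2² = (8.7500,8.7500)
F = F_att + ΣF_rep = (8.0000,5.5000)
p' = p + 1/5·F = (9.6000,11.1000)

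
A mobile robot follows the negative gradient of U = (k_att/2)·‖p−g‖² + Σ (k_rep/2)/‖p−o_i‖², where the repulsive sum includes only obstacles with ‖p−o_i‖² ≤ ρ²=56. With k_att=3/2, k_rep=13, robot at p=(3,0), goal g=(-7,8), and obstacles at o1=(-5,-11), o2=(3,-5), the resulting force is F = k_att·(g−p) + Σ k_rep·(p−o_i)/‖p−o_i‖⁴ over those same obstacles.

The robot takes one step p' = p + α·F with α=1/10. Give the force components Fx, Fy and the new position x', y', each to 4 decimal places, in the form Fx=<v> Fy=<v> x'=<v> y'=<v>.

F_att = 3/2·(g−p) = 3/2·(-10,8) = (-15.0000,12.0000)
o1: d²=185 > ρ²=56 → inactive
o2: d²=25 ≤ ρ²=56; F_rep = 13·(0,5)/25² = (0.0000,0.1040)
F = F_att + ΣF_rep = (-15.0000,12.1040)
p' = p + 1/10·F = (1.5000,1.2104)

Fx=-15.0000 Fy=12.1040 x'=1.5000 y'=1.2104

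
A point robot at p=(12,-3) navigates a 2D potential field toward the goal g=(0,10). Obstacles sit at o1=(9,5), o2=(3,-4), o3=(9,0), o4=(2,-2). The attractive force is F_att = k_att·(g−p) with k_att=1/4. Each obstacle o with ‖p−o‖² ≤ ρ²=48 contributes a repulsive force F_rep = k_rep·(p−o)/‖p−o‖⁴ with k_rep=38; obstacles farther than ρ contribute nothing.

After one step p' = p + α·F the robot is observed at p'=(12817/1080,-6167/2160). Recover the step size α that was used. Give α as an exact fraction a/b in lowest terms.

α = 1/20

F_att = 1/4·(g−p) = 1/4·(-12,13) = (-3.0000,3.2500)
o1: d²=73 > ρ²=48 → inactive
o2: d²=82 > ρ²=48 → inactive
o3: d²=18 ≤ ρ²=48; F_rep = 38·(3,-3)/18² = (0.3519,-0.3519)
o4: d²=101 > ρ²=48 → inactive
F = F_att + ΣF_rep = (-2.6481,2.8981)
Δp = p'−p = (-0.1324,0.1449); α = Δx/Fx = (-143/1080) / (-143/54) = 1/20
check: Δy/Fy = (313/2160) / (313/108) = 1/20 ✓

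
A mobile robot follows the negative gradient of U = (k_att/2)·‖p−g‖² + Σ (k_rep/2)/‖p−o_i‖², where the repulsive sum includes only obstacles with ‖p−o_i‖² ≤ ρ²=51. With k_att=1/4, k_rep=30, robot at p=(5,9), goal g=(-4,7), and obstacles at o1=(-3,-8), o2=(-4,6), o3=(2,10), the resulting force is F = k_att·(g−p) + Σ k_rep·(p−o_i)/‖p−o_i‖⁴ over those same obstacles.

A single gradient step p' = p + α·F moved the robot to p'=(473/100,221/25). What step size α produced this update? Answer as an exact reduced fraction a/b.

α = 1/5

F_att = 1/4·(g−p) = 1/4·(-9,-2) = (-2.2500,-0.5000)
o1: d²=353 > ρ²=51 → inactive
o2: d²=90 > ρ²=51 → inactive
o3: d²=10 ≤ ρ²=51; F_rep = 30·(3,-1)/10² = (0.9000,-0.3000)
F = F_att + ΣF_rep = (-1.3500,-0.8000)
Δp = p'−p = (-0.2700,-0.1600); α = Δx/Fx = (-27/100) / (-27/20) = 1/5
check: Δy/Fy = (-4/25) / (-4/5) = 1/5 ✓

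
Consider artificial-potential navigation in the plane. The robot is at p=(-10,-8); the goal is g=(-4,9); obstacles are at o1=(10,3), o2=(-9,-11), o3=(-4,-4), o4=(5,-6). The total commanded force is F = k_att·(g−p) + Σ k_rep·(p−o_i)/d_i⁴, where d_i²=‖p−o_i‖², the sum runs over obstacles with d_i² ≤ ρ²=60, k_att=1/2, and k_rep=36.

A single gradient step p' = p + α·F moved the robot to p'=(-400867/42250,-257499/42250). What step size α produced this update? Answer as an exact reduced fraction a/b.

α = 1/5

F_att = 1/2·(g−p) = 1/2·(6,17) = (3.0000,8.5000)
o1: d²=521 > ρ²=60 → inactive
o2: d²=10 ≤ ρ²=60; F_rep = 36·(-1,3)/10² = (-0.3600,1.0800)
o3: d²=52 ≤ ρ²=60; F_rep = 36·(-6,-4)/52² = (-0.0799,-0.0533)
o4: d²=229 > ρ²=60 → inactive
F = F_att + ΣF_rep = (2.5601,9.5267)
Δp = p'−p = (0.5120,1.9053); α = Δx/Fx = (21633/42250) / (21633/8450) = 1/5
check: Δy/Fy = (80501/42250) / (80501/8450) = 1/5 ✓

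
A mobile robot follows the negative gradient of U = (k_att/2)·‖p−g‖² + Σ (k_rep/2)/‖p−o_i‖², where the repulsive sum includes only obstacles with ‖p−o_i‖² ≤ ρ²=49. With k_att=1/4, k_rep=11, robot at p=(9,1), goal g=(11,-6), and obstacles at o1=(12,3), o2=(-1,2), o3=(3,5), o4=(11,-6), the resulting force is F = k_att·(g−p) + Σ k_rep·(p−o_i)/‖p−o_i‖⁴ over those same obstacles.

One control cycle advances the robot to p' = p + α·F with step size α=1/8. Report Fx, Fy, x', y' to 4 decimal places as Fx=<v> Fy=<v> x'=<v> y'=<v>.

Fx=0.3047 Fy=-1.8802 x'=9.0381 y'=0.7650

F_att = 1/4·(g−p) = 1/4·(2,-7) = (0.5000,-1.7500)
o1: d²=13 ≤ ρ²=49; F_rep = 11·(-3,-2)/13² = (-0.1953,-0.1302)
o2: d²=101 > ρ²=49 → inactive
o3: d²=52 > ρ²=49 → inactive
o4: d²=53 > ρ²=49 → inactive
F = F_att + ΣF_rep = (0.3047,-1.8802)
p' = p + 1/8·F = (9.0381,0.7650)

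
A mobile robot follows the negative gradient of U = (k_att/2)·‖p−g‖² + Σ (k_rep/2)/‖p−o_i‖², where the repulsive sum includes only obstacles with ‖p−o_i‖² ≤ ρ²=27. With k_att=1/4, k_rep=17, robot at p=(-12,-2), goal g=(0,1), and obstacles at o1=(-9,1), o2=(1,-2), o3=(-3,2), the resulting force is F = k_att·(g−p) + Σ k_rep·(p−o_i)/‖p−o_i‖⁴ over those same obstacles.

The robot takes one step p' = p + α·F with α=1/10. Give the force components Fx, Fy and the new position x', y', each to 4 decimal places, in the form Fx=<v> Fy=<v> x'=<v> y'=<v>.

F_att = 1/4·(g−p) = 1/4·(12,3) = (3.0000,0.7500)
o1: d²=18 ≤ ρ²=27; F_rep = 17·(-3,-3)/18² = (-0.1574,-0.1574)
o2: d²=169 > ρ²=27 → inactive
o3: d²=97 > ρ²=27 → inactive
F = F_att + ΣF_rep = (2.8426,0.5926)
p' = p + 1/10·F = (-11.7157,-1.9407)

Fx=2.8426 Fy=0.5926 x'=-11.7157 y'=-1.9407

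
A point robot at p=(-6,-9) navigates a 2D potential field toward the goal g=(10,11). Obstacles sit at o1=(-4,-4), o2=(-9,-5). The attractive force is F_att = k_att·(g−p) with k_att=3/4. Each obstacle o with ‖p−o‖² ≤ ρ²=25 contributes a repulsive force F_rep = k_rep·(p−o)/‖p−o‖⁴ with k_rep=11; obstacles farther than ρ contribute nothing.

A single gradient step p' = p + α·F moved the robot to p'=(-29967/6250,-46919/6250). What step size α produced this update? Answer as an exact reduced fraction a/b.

F_att = 3/4·(g−p) = 3/4·(16,20) = (12.0000,15.0000)
o1: d²=29 > ρ²=25 → inactive
o2: d²=25 ≤ ρ²=25; F_rep = 11·(3,-4)/25² = (0.0528,-0.0704)
F = F_att + ΣF_rep = (12.0528,14.9296)
Δp = p'−p = (1.2053,1.4930); α = Δx/Fx = (7533/6250) / (7533/625) = 1/10
check: Δy/Fy = (9331/6250) / (9331/625) = 1/10 ✓

α = 1/10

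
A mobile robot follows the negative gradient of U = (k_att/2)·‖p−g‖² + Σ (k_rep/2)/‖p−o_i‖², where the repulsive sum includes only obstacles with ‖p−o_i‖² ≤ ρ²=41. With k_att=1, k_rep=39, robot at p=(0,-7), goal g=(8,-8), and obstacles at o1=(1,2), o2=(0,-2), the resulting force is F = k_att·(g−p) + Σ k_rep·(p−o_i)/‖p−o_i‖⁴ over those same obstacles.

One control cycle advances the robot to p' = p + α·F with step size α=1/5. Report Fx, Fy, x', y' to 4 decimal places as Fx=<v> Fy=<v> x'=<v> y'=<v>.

Fx=8.0000 Fy=-1.3120 x'=1.6000 y'=-7.2624

F_att = 1·(g−p) = 1·(8,-1) = (8.0000,-1.0000)
o1: d²=82 > ρ²=41 → inactive
o2: d²=25 ≤ ρ²=41; F_rep = 39·(0,-5)/25² = (0.0000,-0.3120)
F = F_att + ΣF_rep = (8.0000,-1.3120)
p' = p + 1/5·F = (1.6000,-7.2624)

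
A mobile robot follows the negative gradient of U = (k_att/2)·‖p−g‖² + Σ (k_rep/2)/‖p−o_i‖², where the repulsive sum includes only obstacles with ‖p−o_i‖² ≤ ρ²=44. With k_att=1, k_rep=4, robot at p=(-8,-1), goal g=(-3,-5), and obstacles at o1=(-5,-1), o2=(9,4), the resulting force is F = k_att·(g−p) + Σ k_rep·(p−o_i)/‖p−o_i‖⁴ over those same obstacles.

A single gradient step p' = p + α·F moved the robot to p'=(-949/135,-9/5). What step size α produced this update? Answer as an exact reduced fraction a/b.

F_att = 1·(g−p) = 1·(5,-4) = (5.0000,-4.0000)
o1: d²=9 ≤ ρ²=44; F_rep = 4·(-3,0)/9² = (-0.1481,0.0000)
o2: d²=314 > ρ²=44 → inactive
F = F_att + ΣF_rep = (4.8519,-4.0000)
Δp = p'−p = (0.9704,-0.8000); α = Δx/Fx = (131/135) / (131/27) = 1/5
check: Δy/Fy = (-4/5) / (-4) = 1/5 ✓

α = 1/5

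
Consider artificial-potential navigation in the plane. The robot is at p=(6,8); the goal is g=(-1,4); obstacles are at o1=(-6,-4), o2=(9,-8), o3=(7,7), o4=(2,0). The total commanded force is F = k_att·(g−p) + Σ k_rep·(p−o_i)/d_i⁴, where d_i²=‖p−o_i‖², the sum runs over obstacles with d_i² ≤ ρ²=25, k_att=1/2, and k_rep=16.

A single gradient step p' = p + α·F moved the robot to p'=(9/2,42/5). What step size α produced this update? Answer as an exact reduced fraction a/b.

α = 1/5

F_att = 1/2·(g−p) = 1/2·(-7,-4) = (-3.5000,-2.0000)
o1: d²=288 > ρ²=25 → inactive
o2: d²=265 > ρ²=25 → inactive
o3: d²=2 ≤ ρ²=25; F_rep = 16·(-1,1)/2² = (-4.0000,4.0000)
o4: d²=80 > ρ²=25 → inactive
F = F_att + ΣF_rep = (-7.5000,2.0000)
Δp = p'−p = (-1.5000,0.4000); α = Δx/Fx = (-3/2) / (-15/2) = 1/5
check: Δy/Fy = (2/5) / (2) = 1/5 ✓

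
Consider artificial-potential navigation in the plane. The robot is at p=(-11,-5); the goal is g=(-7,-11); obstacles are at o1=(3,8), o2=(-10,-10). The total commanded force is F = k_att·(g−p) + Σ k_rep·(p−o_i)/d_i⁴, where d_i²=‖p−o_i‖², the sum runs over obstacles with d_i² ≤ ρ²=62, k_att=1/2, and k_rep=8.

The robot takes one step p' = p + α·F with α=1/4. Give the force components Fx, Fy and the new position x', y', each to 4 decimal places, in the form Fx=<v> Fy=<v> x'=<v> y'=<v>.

F_att = 1/2·(g−p) = 1/2·(4,-6) = (2.0000,-3.0000)
o1: d²=365 > ρ²=62 → inactive
o2: d²=26 ≤ ρ²=62; F_rep = 8·(-1,5)/26² = (-0.0118,0.0592)
F = F_att + ΣF_rep = (1.9882,-2.9408)
p' = p + 1/4·F = (-10.5030,-5.7352)

Fx=1.9882 Fy=-2.9408 x'=-10.5030 y'=-5.7352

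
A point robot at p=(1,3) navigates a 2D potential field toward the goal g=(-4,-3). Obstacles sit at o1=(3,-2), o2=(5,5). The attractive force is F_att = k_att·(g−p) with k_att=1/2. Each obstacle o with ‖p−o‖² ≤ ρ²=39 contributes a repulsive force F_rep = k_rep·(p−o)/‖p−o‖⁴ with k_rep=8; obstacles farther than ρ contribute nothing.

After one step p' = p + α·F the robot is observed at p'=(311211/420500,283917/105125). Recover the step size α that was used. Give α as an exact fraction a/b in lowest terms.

α = 1/10

F_att = 1/2·(g−p) = 1/2·(-5,-6) = (-2.5000,-3.0000)
o1: d²=29 ≤ ρ²=39; F_rep = 8·(-2,5)/29² = (-0.0190,0.0476)
o2: d²=20 ≤ ρ²=39; F_rep = 8·(-4,-2)/20² = (-0.0800,-0.0400)
F = F_att + ΣF_rep = (-2.5990,-2.9924)
Δp = p'−p = (-0.2599,-0.2992); α = Δx/Fx = (-109289/420500) / (-109289/42050) = 1/10
check: Δy/Fy = (-31458/105125) / (-62916/21025) = 1/10 ✓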